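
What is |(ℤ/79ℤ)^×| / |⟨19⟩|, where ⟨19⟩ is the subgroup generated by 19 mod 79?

2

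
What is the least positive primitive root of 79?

3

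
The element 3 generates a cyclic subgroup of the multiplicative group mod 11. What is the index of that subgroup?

Since 3 ∈ (Z/11Z)^×, its order divides φ(11) = 11 − 1 = 10 = 2 · 5.
Divisors of 10: 1, 2, 5, 10.
Evaluate successive powers at the divisors of 10:
3^1 ≡ 3 (mod 11)
3^2 ≡ 9 (mod 11)
3^5 ≡ 1 (mod 11) ✓
Thus |⟨3⟩| = ord(3) = 5.
The index is φ(11) / ord(3) = 10 / 5 = 2.

2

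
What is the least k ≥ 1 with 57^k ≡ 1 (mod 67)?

66

Since 57 ∈ (Z/67Z)^×, its order divides φ(67) = 67 − 1 = 66 = 2 · 3 · 11.
Divisors of 66: 1, 2, 3, 6, 11, 22, 33, 66.
Check 57^d mod 67 for each divisor in increasing order:
57^1 ≡ 57
57^2 ≡ 33
57^3 ≡ 5
57^6 ≡ 25
57^11 ≡ 38
57^22 ≡ 37
57^33 ≡ 66
57^66 ≡ 1
Therefore the multiplicative order of 57 modulo 67 is 66.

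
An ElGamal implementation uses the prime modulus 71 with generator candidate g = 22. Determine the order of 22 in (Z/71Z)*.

70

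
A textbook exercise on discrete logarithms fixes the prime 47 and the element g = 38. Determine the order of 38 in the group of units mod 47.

By Lagrange's theorem, ord_47(38) divides φ(47) = 47 − 1 = 46 = 2 · 23.
Divisors of 46: 1, 2, 23, 46.
Compute 38^d (mod 47) for the divisors d until we hit 1:
38^1 ≡ 38
38^2 ≡ 34
38^23 ≡ 46
38^46 ≡ 1
Hence ord(38) = 46.

46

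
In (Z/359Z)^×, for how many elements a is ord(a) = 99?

0

φ(359) = 359 − 1 = 358 = 2 · 179.
(Z/359Z)^× is cyclic (|G| = 358); a cyclic group of order m has exactly φ(d) elements of each order d | m, and none otherwise.
Here 358 is not a multiple of 99, so there are no elements of order 99.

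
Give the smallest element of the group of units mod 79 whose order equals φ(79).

φ(79) = 79 − 1 = 78 = 2 · 3 · 13.
Test candidates g = 2, 3, … against the prime factors q ∈ {2, 3, 13} of φ(79): g is a generator iff g^(78/q) ≢ 1 for every such q.
g = 2: 2^39 ≡ 1 — hits 1, so not a primitive root.
g = 3: 3^39 ≡ 78; 3^26 ≡ 23; 3^6 ≡ 18 — none is 1, so 3 is a primitive root.
Hence the least primitive root of 79 is 3.

3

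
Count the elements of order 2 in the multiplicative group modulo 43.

φ(43) = 43 − 1 = 42 = 2 · 3 · 7.
(Z/43Z)^× is cyclic (|G| = 42); a cyclic group of order m has exactly φ(d) elements of each order d | m, and none otherwise.
2 | 42, and φ(2) = 2 − 1 = 1.

1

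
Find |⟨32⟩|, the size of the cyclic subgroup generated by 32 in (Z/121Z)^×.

22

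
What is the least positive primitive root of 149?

φ(149) = 149 − 1 = 148 = 2^2 · 37.
Test candidates g = 2, 3, … against the prime factors q ∈ {2, 37} of φ(149): g is a generator iff g^(148/q) ≢ 1 for every such q.
g = 2: 2^74 ≡ 148; 2^4 ≡ 16 — none is 1, so 2 is a primitive root.
Hence the least primitive root of 149 is 2.

2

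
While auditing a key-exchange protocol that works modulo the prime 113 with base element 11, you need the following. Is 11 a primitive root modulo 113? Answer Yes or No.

φ(113) = 113 − 1 = 112 = 2^4 · 7.
Test 11^(112/q) mod 113 for each prime factor q of 112:
11^56 ≡ 1 (mod 113)  [q = 2: ≡ 1 ✗]
11^16 ≡ 106 (mod 113)  [q = 7: ≢ 1 ✓]
The check at q = 2 fails, so 11 generates a proper subgroup.

No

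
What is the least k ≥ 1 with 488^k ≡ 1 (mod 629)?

Since 488 ∈ (Z/629Z)^×, its order divides φ(629) = φ(17·37) = (17−1)·(37−1) = 16·36 = 576 = 2^6 · 3^2.
Divisors of 576: 1, 2, 3, 4, 6, 8, 9, 12, 16, 18, 24, 32, 36, 48, 64, 72, 96, 144, 192, 288, 576.
Evaluate successive powers at the divisors of 576:
488^1 ≡ 488 (mod 629)
488^2 ≡ 382 (mod 629)
488^3 ≡ 232 (mod 629)
488^4 ≡ 625 (mod 629)
488^6 ≡ 359 (mod 629)
488^8 ≡ 16 (mod 629)
488^9 ≡ 260 (mod 629)
488^12 ≡ 565 (mod 629)
488^16 ≡ 256 (mod 629)
488^18 ≡ 297 (mod 629)
488^24 ≡ 322 (mod 629)
488^32 ≡ 120 (mod 629)
488^36 ≡ 149 (mod 629)
488^48 ≡ 528 (mod 629)
488^64 ≡ 562 (mod 629)
488^72 ≡ 186 (mod 629)
488^96 ≡ 137 (mod 629)
488^144 ≡ 1 (mod 629) ✓
Therefore the multiplicative order of 488 modulo 629 is 144.

144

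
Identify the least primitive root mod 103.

5

φ(103) = 103 − 1 = 102 = 2 · 3 · 17.
Test candidates g = 2, 3, … against the prime factors q ∈ {2, 3, 17} of φ(103): g is a generator iff g^(102/q) ≢ 1 for every such q.
g = 2: 2^51 ≡ 1 — hits 1, so not a primitive root.
g = 3: 3^51 ≡ 102; 3^34 ≡ 1 — hits 1, so not a primitive root.
g = 4: 4^51 ≡ 1 — hits 1, so not a primitive root.
g = 5: 5^51 ≡ 102; 5^34 ≡ 56; 5^6 ≡ 72 — none is 1, so 5 is a primitive root.
So 5 is the smallest generator of (Z/103Z)^×.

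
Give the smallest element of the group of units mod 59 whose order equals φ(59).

2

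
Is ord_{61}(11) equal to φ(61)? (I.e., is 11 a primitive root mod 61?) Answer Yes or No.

φ(61) = 61 − 1 = 60 = 2^2 · 3 · 5.
Test 11^(60/q) mod 61 for each prime factor q of 60:
11^30 ≡ 60 (mod 61)  [q = 2: ≢ 1 ✓]
11^20 ≡ 1 (mod 61)  [q = 3: ≡ 1 ✗]
11^12 ≡ 1 (mod 61)  [q = 5: ≡ 1 ✗]
11^20 ≡ 1 shows ord(11) | 20, strictly less than φ(61); not a primitive root.

No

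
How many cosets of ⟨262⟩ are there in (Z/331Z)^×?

1

ord(262) | φ(331) = 331 − 1 = 330 = 2 · 3 · 5 · 11.
Divisors of 330: 1, 2, 3, 5, 6, 10, 11, 15, 22, 30, 33, 55, 66, 110, 165, 330.
Test each divisor d:
262^1 ≡ 262 (mod 331)
262^2 ≡ 127 (mod 331)
262^3 ≡ 174 (mod 331)
262^5 ≡ 252 (mod 331)
262^6 ≡ 155 (mod 331)
262^10 ≡ 283 (mod 331)
262^11 ≡ 2 (mod 331)
262^15 ≡ 151 (mod 331)
262^22 ≡ 4 (mod 331)
262^30 ≡ 293 (mod 331)
262^33 ≡ 8 (mod 331)
262^55 ≡ 32 (mod 331)
262^66 ≡ 64 (mod 331)
262^110 ≡ 31 (mod 331)
262^165 ≡ 330 (mod 331)
262^330 ≡ 1 (mod 331) ✓
So ord_331(262) = 330, hence |⟨262⟩| = 330.
The index is φ(331) / ord(262) = 330 / 330 = 1.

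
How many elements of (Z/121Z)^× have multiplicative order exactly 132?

0

φ(121) = φ(11^2) = 11·(11−1) = 110 = 2 · 5 · 11.
In a cyclic group of order 110, there are φ(d) elements of order d for each divisor d of 110, and zero for non-divisors.
Here 110 is not a multiple of 132, so there are no elements of order 132.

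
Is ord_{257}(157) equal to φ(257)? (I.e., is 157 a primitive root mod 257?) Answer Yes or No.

No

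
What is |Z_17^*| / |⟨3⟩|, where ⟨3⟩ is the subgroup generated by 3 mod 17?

1

Since 3 ∈ (Z/17Z)^×, its order divides φ(17) = 17 − 1 = 16 = 2^4.
Divisors of 16: 1, 2, 4, 8, 16.
Test each divisor d:
3^1 ≡ 3 (mod 17)
3^2 ≡ 9 (mod 17)
3^4 ≡ 13 (mod 17)
3^8 ≡ 16 (mod 17)
3^16 ≡ 1 (mod 17) ✓
The order of 3 is 16, so the subgroup it generates has 16 elements.
The index is φ(17) / ord(3) = 16 / 16 = 1.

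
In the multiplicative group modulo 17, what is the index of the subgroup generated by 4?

ord(4) | φ(17) = 17 − 1 = 16 = 2^4.
Divisors of 16: 1, 2, 4, 8, 16.
Check 4^d mod 17 for each divisor in increasing order:
4^1 ≡ 4
4^2 ≡ 16
4^4 ≡ 1
Thus |⟨4⟩| = ord(4) = 4.
Index = |(Z/17Z)^×| / |⟨4⟩| = 16 / 4 = 4.

4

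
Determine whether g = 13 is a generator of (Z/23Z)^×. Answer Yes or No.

No

φ(23) = 23 − 1 = 22 = 2 · 11.
It suffices to check that the order of 13 is not a proper divisor of 22: compute 13^(22/q) for q ∈ {2, 11}.
13^11 ≡ 1 (mod 23)  [q = 2: ≡ 1 ✗]
13^2 ≡ 8 (mod 23)  [q = 11: ≢ 1 ✓]
Since 13^11 ≡ 1, the order of 13 divides 11 < 22, so 13 is not a primitive root.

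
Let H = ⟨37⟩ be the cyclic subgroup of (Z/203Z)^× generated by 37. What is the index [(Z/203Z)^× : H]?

2

The order of 37 must divide φ(203) = φ(7·29) = (7−1)·(29−1) = 6·28 = 168 = 2^3 · 3 · 7.
Divisors of 168: 1, 2, 3, 4, 6, 7, 8, 12, 14, 21, 24, 28, 42, 56, 84, 168.
Test each divisor d:
37^1 ≡ 37 (mod 203)
37^2 ≡ 151 (mod 203)
37^3 ≡ 106 (mod 203)
37^4 ≡ 65 (mod 203)
37^6 ≡ 71 (mod 203)
37^7 ≡ 191 (mod 203)
37^8 ≡ 165 (mod 203)
37^12 ≡ 169 (mod 203)
37^14 ≡ 144 (mod 203)
37^21 ≡ 99 (mod 203)
37^24 ≡ 141 (mod 203)
37^28 ≡ 30 (mod 203)
37^42 ≡ 57 (mod 203)
37^56 ≡ 88 (mod 203)
37^84 ≡ 1 (mod 203) ✓
Thus |⟨37⟩| = ord(37) = 84.
[(Z/203Z)^× : ⟨37⟩] = 168/84 = 2.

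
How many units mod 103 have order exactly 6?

2

φ(103) = 103 − 1 = 102 = 2 · 3 · 17.
In a cyclic group of order 102, there are φ(d) elements of order d for each divisor d of 102, and zero for non-divisors.
6 = 2 · 3 divides 102, and φ(6) = 2.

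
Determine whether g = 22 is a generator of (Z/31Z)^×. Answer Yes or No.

Yes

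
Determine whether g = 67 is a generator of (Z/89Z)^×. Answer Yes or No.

No

φ(89) = 89 − 1 = 88 = 2^3 · 11.
It suffices to check that the order of 67 is not a proper divisor of 88: compute 67^(88/q) for q ∈ {2, 11}.
67^44 ≡ 1 (mod 89)  [q = 2: ≡ 1 ✗]
67^8 ≡ 64 (mod 89)  [q = 11: ≢ 1 ✓]
The check at q = 2 fails, so 67 generates a proper subgroup.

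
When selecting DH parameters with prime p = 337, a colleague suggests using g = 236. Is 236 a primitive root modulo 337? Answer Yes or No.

φ(337) = 337 − 1 = 336 = 2^4 · 3 · 7.
236 is a primitive root mod 337 iff 236^(φ(337)/q) ≢ 1 for every prime q | φ(337), i.e. q ∈ {2, 3, 7}.
236^168 ≡ 336 (mod 337)  [q = 2: ≢ 1 ✓]
236^112 ≡ 208 (mod 337)  [q = 3: ≢ 1 ✓]
236^48 ≡ 52 (mod 337)  [q = 7: ≢ 1 ✓]
None equal 1, so ord_337(236) = 336: 236 is a primitive root.

Yes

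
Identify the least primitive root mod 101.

φ(101) = 101 − 1 = 100 = 2^2 · 5^2.
Test candidates g = 2, 3, … against the prime factors q ∈ {2, 5} of φ(101): g is a generator iff g^(100/q) ≢ 1 for every such q.
g = 2: 2^50 ≡ 100; 2^20 ≡ 95 — none is 1, so 2 is a primitive root.
The smallest primitive root modulo 101 is 2.

2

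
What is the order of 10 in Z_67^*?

33

ord(10) | φ(67) = 67 − 1 = 66 = 2 · 3 · 11.
Divisors of 66: 1, 2, 3, 6, 11, 22, 33, 66.
Check 10^d mod 67 for each divisor in increasing order:
10^1 ≡ 10 (mod 67)
10^2 ≡ 33 (mod 67)
10^3 ≡ 62 (mod 67)
10^6 ≡ 25 (mod 67)
10^11 ≡ 29 (mod 67)
10^22 ≡ 37 (mod 67)
10^33 ≡ 1 (mod 67) ✓
Therefore the multiplicative order of 10 modulo 67 is 33.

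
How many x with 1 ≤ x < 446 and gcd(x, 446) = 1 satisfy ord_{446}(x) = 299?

0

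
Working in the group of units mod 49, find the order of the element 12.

Since 12 ∈ (Z/49Z)^×, its order divides φ(49) = φ(7^2) = 7·(7−1) = 42 = 2 · 3 · 7.
Divisors of 42: 1, 2, 3, 6, 7, 14, 21, 42.
Test each divisor d:
12^1 ≡ 12 (mod 49)
12^2 ≡ 46 (mod 49)
12^3 ≡ 13 (mod 49)
12^6 ≡ 22 (mod 49)
12^7 ≡ 19 (mod 49)
12^14 ≡ 18 (mod 49)
12^21 ≡ 48 (mod 49)
12^42 ≡ 1 (mod 49) ✓
The smallest such exponent is 42, so the order of 12 is 42.

42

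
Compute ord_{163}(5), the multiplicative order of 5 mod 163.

54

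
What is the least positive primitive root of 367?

6

φ(367) = 367 − 1 = 366 = 2 · 3 · 61.
Test candidates g = 2, 3, … against the prime factors q ∈ {2, 3, 61} of φ(367): g is a generator iff g^(366/q) ≢ 1 for every such q.
g = 2: 2^183 ≡ 1 — hits 1, so not a primitive root.
g = 3: 3^183 ≡ 366; 3^122 ≡ 1 — hits 1, so not a primitive root.
g = 4: 4^183 ≡ 1 — hits 1, so not a primitive root.
g = 5: 5^183 ≡ 366; 5^122 ≡ 1 — hits 1, so not a primitive root.
g = 6: 6^183 ≡ 366; 6^122 ≡ 283; 6^6 ≡ 47 — none is 1, so 6 is a primitive root.
Hence the least primitive root of 367 is 6.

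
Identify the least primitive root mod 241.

7

φ(241) = 241 − 1 = 240 = 2^4 · 3 · 5.
g is a primitive root iff g^(240/q) ≢ 1 (mod 241) for each prime q ∈ {2, 3, 5}.
g = 2: 2^120 ≡ 1 — hits 1, so not a primitive root.
g = 3: 3^120 ≡ 1 — hits 1, so not a primitive root.
g = 4: 4^120 ≡ 1 — hits 1, so not a primitive root.
g = 5: 5^120 ≡ 1 — hits 1, so not a primitive root.
g = 6: 6^120 ≡ 1 — hits 1, so not a primitive root.
g = 7: 7^120 ≡ 240; 7^80 ≡ 15; 7^48 ≡ 91 — none is 1, so 7 is a primitive root.
Hence the least primitive root of 241 is 7.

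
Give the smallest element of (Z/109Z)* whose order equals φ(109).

φ(109) = 109 − 1 = 108 = 2^2 · 3^3.
Test candidates g = 2, 3, … against the prime factors q ∈ {2, 3} of φ(109): g is a generator iff g^(108/q) ≢ 1 for every such q.
g = 2: 2^54 ≡ 108; 2^36 ≡ 1 — hits 1, so not a primitive root.
g = 3: 3^54 ≡ 1 — hits 1, so not a primitive root.
g = 4: 4^54 ≡ 1 — hits 1, so not a primitive root.
g = 5: 5^54 ≡ 1 — hits 1, so not a primitive root.
g = 6: 6^54 ≡ 108; 6^36 ≡ 63 — none is 1, so 6 is a primitive root.
The smallest primitive root modulo 109 is 6.

6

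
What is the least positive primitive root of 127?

3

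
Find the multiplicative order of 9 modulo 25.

10

The order of 9 must divide φ(25) = φ(5^2) = 5·(5−1) = 20 = 2^2 · 5.
Divisors of 20: 1, 2, 4, 5, 10, 20.
Check 9^d mod 25 for each divisor in increasing order:
9^1 ≡ 9
9^2 ≡ 6
9^4 ≡ 11
9^5 ≡ 24
9^10 ≡ 1
Hence ord(9) = 10.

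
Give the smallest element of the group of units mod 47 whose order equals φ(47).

φ(47) = 47 − 1 = 46 = 2 · 23.
Test candidates g = 2, 3, … against the prime factors q ∈ {2, 23} of φ(47): g is a generator iff g^(46/q) ≢ 1 for every such q.
g = 2: 2^23 ≡ 1 — hits 1, so not a primitive root.
g = 3: 3^23 ≡ 1 — hits 1, so not a primitive root.
g = 4: 4^23 ≡ 1 — hits 1, so not a primitive root.
g = 5: 5^23 ≡ 46; 5^2 ≡ 25 — none is 1, so 5 is a primitive root.
Hence the least primitive root of 47 is 5.

5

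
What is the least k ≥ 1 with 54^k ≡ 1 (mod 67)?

33

Since 54 ∈ (Z/67Z)^×, its order divides φ(67) = 67 − 1 = 66 = 2 · 3 · 11.
Divisors of 66: 1, 2, 3, 6, 11, 22, 33, 66.
Check 54^d mod 67 for each divisor in increasing order:
54^1 ≡ 54 (mod 67)
54^2 ≡ 35 (mod 67)
54^3 ≡ 14 (mod 67)
54^6 ≡ 62 (mod 67)
54^11 ≡ 29 (mod 67)
54^22 ≡ 37 (mod 67)
54^33 ≡ 1 (mod 67) ✓
Therefore the multiplicative order of 54 modulo 67 is 33.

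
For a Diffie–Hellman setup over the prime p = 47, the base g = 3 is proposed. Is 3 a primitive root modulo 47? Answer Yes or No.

φ(47) = 47 − 1 = 46 = 2 · 23.
3 is a primitive root mod 47 iff 3^(φ(47)/q) ≢ 1 for every prime q | φ(47), i.e. q ∈ {2, 23}.
3^23 ≡ 1 (mod 47)  [q = 2: ≡ 1 ✗]
3^2 ≡ 9 (mod 47)  [q = 23: ≢ 1 ✓]
Since 3^23 ≡ 1, the order of 3 divides 23 < 46, so 3 is not a primitive root.

No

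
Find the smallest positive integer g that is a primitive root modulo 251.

6

φ(251) = 251 − 1 = 250 = 2 · 5^3.
g is a primitive root iff g^(250/q) ≢ 1 (mod 251) for each prime q ∈ {2, 5}.
g = 2: 2^125 ≡ 250; 2^50 ≡ 1 — hits 1, so not a primitive root.
g = 3: 3^125 ≡ 1 — hits 1, so not a primitive root.
g = 4: 4^125 ≡ 1 — hits 1, so not a primitive root.
g = 5: 5^125 ≡ 1 — hits 1, so not a primitive root.
g = 6: 6^125 ≡ 250; 6^50 ≡ 219 — none is 1, so 6 is a primitive root.
So 6 is the smallest generator of (Z/251Z)^×.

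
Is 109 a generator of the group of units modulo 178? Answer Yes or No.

φ(178) = φ(2)·φ(89) = 1·88 = 88 = 2^3 · 11.
Test 109^(88/q) mod 178 for each prime factor q of 88:
109^44 ≡ 1 (mod 178)  [q = 2: ≡ 1 ✗]
109^8 ≡ 39 (mod 178)  [q = 11: ≢ 1 ✓]
The check at q = 2 fails, so 109 generates a proper subgroup.

No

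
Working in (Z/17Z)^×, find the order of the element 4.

4

The order of 4 must divide φ(17) = 17 − 1 = 16 = 2^4.
Divisors of 16: 1, 2, 4, 8, 16.
Evaluate successive powers at the divisors of 16:
4^1 ≡ 4 (mod 17)
4^2 ≡ 16 (mod 17)
4^4 ≡ 1 (mod 17) ✓
Hence ord(4) = 4.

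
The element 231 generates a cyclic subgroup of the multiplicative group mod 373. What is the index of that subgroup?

3

By Lagrange's theorem, ord_373(231) divides φ(373) = 373 − 1 = 372 = 2^2 · 3 · 31.
Divisors of 372: 1, 2, 3, 4, 6, 12, 31, 62, 93, 124, 186, 372.
Evaluate successive powers at the divisors of 372:
231^1 ≡ 231 (mod 373)
231^2 ≡ 22 (mod 373)
231^3 ≡ 233 (mod 373)
231^4 ≡ 111 (mod 373)
231^6 ≡ 204 (mod 373)
231^12 ≡ 213 (mod 373)
231^31 ≡ 269 (mod 373)
231^62 ≡ 372 (mod 373)
231^93 ≡ 104 (mod 373)
231^124 ≡ 1 (mod 373) ✓
So ord_373(231) = 124, hence |⟨231⟩| = 124.
The index is φ(373) / ord(231) = 372 / 124 = 3.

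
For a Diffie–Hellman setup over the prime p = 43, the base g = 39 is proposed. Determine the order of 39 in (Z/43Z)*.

ord(39) | φ(43) = 43 − 1 = 42 = 2 · 3 · 7.
Divisors of 42: 1, 2, 3, 6, 7, 14, 21, 42.
Evaluate successive powers at the divisors of 42:
39^1 ≡ 39 (mod 43)
39^2 ≡ 16 (mod 43)
39^3 ≡ 22 (mod 43)
39^6 ≡ 11 (mod 43)
39^7 ≡ 42 (mod 43)
39^14 ≡ 1 (mod 43) ✓
Hence ord(39) = 14.

14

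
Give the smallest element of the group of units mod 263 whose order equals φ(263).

5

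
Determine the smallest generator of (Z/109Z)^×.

6

φ(109) = 109 − 1 = 108 = 2^2 · 3^3.
Test candidates g = 2, 3, … against the prime factors q ∈ {2, 3} of φ(109): g is a generator iff g^(108/q) ≢ 1 for every such q.
g = 2: 2^54 ≡ 108; 2^36 ≡ 1 — hits 1, so not a primitive root.
g = 3: 3^54 ≡ 1 — hits 1, so not a primitive root.
g = 4: 4^54 ≡ 1 — hits 1, so not a primitive root.
g = 5: 5^54 ≡ 1 — hits 1, so not a primitive root.
g = 6: 6^54 ≡ 108; 6^36 ≡ 63 — none is 1, so 6 is a primitive root.
So 6 is the smallest generator of (Z/109Z)^×.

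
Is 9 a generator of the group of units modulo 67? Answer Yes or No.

No

φ(67) = 67 − 1 = 66 = 2 · 3 · 11.
An element g generates (Z/67Z)^× iff g^(66/q) ≢ 1 (mod 67) for each prime q ∈ {2, 3, 11}.
9^33 ≡ 1 (mod 67)  [q = 2: ≡ 1 ✗]
9^22 ≡ 1 (mod 67)  [q = 3: ≡ 1 ✗]
9^6 ≡ 64 (mod 67)  [q = 11: ≢ 1 ✓]
The check at q = 2 fails, so 9 generates a proper subgroup.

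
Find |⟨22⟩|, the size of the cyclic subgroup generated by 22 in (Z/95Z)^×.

36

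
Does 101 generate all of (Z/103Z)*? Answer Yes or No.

Yes

φ(103) = 103 − 1 = 102 = 2 · 3 · 17.
An element g generates (Z/103Z)^× iff g^(102/q) ≢ 1 (mod 103) for each prime q ∈ {2, 3, 17}.
101^51 ≡ 102 (mod 103)  [q = 2: ≢ 1 ✓]
101^34 ≡ 46 (mod 103)  [q = 3: ≢ 1 ✓]
101^6 ≡ 64 (mod 103)  [q = 17: ≢ 1 ✓]
All checks pass, so 101 has order 102 and is a primitive root modulo 103.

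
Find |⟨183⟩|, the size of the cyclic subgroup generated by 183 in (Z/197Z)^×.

4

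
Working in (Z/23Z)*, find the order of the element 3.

11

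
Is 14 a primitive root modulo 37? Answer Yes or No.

No

φ(37) = 37 − 1 = 36 = 2^2 · 3^2.
An element g generates (Z/37Z)^× iff g^(36/q) ≢ 1 (mod 37) for each prime q ∈ {2, 3}.
14^18 ≡ 36 (mod 37)  [q = 2: ≢ 1 ✓]
14^12 ≡ 1 (mod 37)  [q = 3: ≡ 1 ✗]
The check at q = 3 fails, so 14 generates a proper subgroup.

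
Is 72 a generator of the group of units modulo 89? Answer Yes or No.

No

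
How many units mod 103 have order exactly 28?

φ(103) = 103 − 1 = 102 = 2 · 3 · 17.
In a cyclic group of order 102, there are φ(d) elements of order d for each divisor d of 102, and zero for non-divisors.
Here 102 is not a multiple of 28, so there are no elements of order 28.

0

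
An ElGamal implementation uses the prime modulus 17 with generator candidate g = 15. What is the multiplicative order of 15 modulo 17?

8

By Lagrange's theorem, ord_17(15) divides φ(17) = 17 − 1 = 16 = 2^4.
Divisors of 16: 1, 2, 4, 8, 16.
Evaluate successive powers at the divisors of 16:
15^1 ≡ 15 (mod 17)
15^2 ≡ 4 (mod 17)
15^4 ≡ 16 (mod 17)
15^8 ≡ 1 (mod 17) ✓
The smallest such exponent is 8, so the order of 15 is 8.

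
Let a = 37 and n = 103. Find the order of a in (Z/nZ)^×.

34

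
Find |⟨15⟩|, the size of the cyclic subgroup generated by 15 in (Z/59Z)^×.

29

By Lagrange's theorem, ord_59(15) divides φ(59) = 59 − 1 = 58 = 2 · 29.
Divisors of 58: 1, 2, 29, 58.
Test each divisor d:
15^1 ≡ 15 (mod 59)
15^2 ≡ 48 (mod 59)
15^29 ≡ 1 (mod 59) ✓
So ord_59(15) = 29.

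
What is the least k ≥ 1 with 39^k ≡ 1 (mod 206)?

34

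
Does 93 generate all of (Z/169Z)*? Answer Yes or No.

φ(169) = φ(13^2) = 13·(13−1) = 156 = 2^2 · 3 · 13.
93 is a primitive root mod 169 iff 93^(φ(169)/q) ≢ 1 for every prime q | φ(169), i.e. q ∈ {2, 3, 13}.
93^78 ≡ 168 (mod 169)  [q = 2: ≢ 1 ✓]
93^52 ≡ 146 (mod 169)  [q = 3: ≢ 1 ✓]
93^12 ≡ 79 (mod 169)  [q = 13: ≢ 1 ✓]
Every test exponent gives a nontrivial residue, hence 93 generates the full group.

Yes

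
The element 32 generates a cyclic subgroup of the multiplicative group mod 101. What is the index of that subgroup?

The order of 32 must divide φ(101) = 101 − 1 = 100 = 2^2 · 5^2.
Divisors of 100: 1, 2, 4, 5, 10, 20, 25, 50, 100.
Test each divisor d:
32^1 ≡ 32 (mod 101)
32^2 ≡ 14 (mod 101)
32^4 ≡ 95 (mod 101)
32^5 ≡ 10 (mod 101)
32^10 ≡ 100 (mod 101)
32^20 ≡ 1 (mod 101) ✓
Thus |⟨32⟩| = ord(32) = 20.
Index = |(Z/101Z)^×| / |⟨32⟩| = 100 / 20 = 5.

5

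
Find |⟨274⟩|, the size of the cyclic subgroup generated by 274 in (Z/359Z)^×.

358

Since 274 ∈ (Z/359Z)^×, its order divides φ(359) = 359 − 1 = 358 = 2 · 179.
Divisors of 358: 1, 2, 179, 358.
Check 274^d mod 359 for each divisor in increasing order:
274^1 ≡ 274 (mod 359)
274^2 ≡ 45 (mod 359)
274^179 ≡ 358 (mod 359)
274^358 ≡ 1 (mod 359) ✓
The smallest such exponent is 358, so the order of 274 is 358.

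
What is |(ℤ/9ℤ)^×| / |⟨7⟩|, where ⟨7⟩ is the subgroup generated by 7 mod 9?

ord(7) | φ(9) = φ(3^2) = 3·(3−1) = 6 = 2 · 3.
Divisors of 6: 1, 2, 3, 6.
Test each divisor d:
7^1 ≡ 7
7^2 ≡ 4
7^3 ≡ 1
The order of 7 is 3, so the subgroup it generates has 3 elements.
Index = |(Z/9Z)^×| / |⟨7⟩| = 6 / 3 = 2.

2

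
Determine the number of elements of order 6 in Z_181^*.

φ(181) = 181 − 1 = 180 = 2^2 · 3^2 · 5.
In a cyclic group of order 180, there are φ(d) elements of order d for each divisor d of 180, and zero for non-divisors.
6 = 2 · 3 divides 180, and φ(6) = 2.

2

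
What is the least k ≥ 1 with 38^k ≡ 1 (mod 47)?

46

The order of 38 must divide φ(47) = 47 − 1 = 46 = 2 · 23.
Divisors of 46: 1, 2, 23, 46.
Test each divisor d:
38^1 ≡ 38
38^2 ≡ 34
38^23 ≡ 46
38^46 ≡ 1
The smallest such exponent is 46, so the order of 38 is 46.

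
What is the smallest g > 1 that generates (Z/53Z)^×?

2

φ(53) = 53 − 1 = 52 = 2^2 · 13.
g is a primitive root iff g^(52/q) ≢ 1 (mod 53) for each prime q ∈ {2, 13}.
g = 2: 2^26 ≡ 52; 2^4 ≡ 16 — none is 1, so 2 is a primitive root.
So 2 is the smallest generator of (Z/53Z)^×.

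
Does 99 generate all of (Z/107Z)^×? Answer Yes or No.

φ(107) = 107 − 1 = 106 = 2 · 53.
99 is a primitive root mod 107 iff 99^(φ(107)/q) ≢ 1 for every prime q | φ(107), i.e. q ∈ {2, 53}.
99^53 ≡ 1 (mod 107)  [q = 2: ≡ 1 ✗]
99^2 ≡ 64 (mod 107)  [q = 53: ≢ 1 ✓]
The check at q = 2 fails, so 99 generates a proper subgroup.

No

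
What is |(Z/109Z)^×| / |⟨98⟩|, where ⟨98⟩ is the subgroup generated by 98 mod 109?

1

Since 98 ∈ (Z/109Z)^×, its order divides φ(109) = 109 − 1 = 108 = 2^2 · 3^3.
Divisors of 108: 1, 2, 3, 4, 6, 9, 12, 18, 27, 36, 54, 108.
Compute 98^d (mod 109) for the divisors d until we hit 1:
98^1 ≡ 98 (mod 109)
98^2 ≡ 12 (mod 109)
98^3 ≡ 86 (mod 109)
98^4 ≡ 35 (mod 109)
98^6 ≡ 93 (mod 109)
98^9 ≡ 41 (mod 109)
98^12 ≡ 38 (mod 109)
98^18 ≡ 46 (mod 109)
98^27 ≡ 33 (mod 109)
98^36 ≡ 45 (mod 109)
98^54 ≡ 108 (mod 109)
98^108 ≡ 1 (mod 109) ✓
So ord_109(98) = 108, hence |⟨98⟩| = 108.
Index = |(Z/109Z)^×| / |⟨98⟩| = 108 / 108 = 1.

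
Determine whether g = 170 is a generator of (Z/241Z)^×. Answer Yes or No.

Yes

φ(241) = 241 − 1 = 240 = 2^4 · 3 · 5.
It suffices to check that the order of 170 is not a proper divisor of 240: compute 170^(240/q) for q ∈ {2, 3, 5}.
170^120 ≡ 240 (mod 241)  [q = 2: ≢ 1 ✓]
170^80 ≡ 15 (mod 241)  [q = 3: ≢ 1 ✓]
170^48 ≡ 98 (mod 241)  [q = 5: ≢ 1 ✓]
All checks pass, so 170 has order 240 and is a primitive root modulo 241.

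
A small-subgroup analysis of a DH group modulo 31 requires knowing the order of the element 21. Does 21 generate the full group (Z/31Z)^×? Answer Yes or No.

Yes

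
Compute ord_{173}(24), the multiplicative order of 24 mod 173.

86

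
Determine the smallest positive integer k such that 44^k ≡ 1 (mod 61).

By Lagrange's theorem, ord_61(44) divides φ(61) = 61 − 1 = 60 = 2^2 · 3 · 5.
Divisors of 60: 1, 2, 3, 4, 5, 6, 10, 12, 15, 20, 30, 60.
Compute 44^d (mod 61) for the divisors d until we hit 1:
44^1 ≡ 44
44^2 ≡ 45
44^3 ≡ 28
44^4 ≡ 12
44^5 ≡ 40
44^6 ≡ 52
44^10 ≡ 14
44^12 ≡ 20
44^15 ≡ 11
44^20 ≡ 13
44^30 ≡ 60
44^60 ≡ 1
The smallest such exponent is 60, so the order of 44 is 60.

60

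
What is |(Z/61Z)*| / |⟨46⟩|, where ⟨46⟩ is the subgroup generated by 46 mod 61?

Since 46 ∈ (Z/61Z)^×, its order divides φ(61) = 61 − 1 = 60 = 2^2 · 3 · 5.
Divisors of 60: 1, 2, 3, 4, 5, 6, 10, 12, 15, 20, 30, 60.
Evaluate successive powers at the divisors of 60:
46^1 ≡ 46 (mod 61)
46^2 ≡ 42 (mod 61)
46^3 ≡ 41 (mod 61)
46^4 ≡ 56 (mod 61)
46^5 ≡ 14 (mod 61)
46^6 ≡ 34 (mod 61)
46^10 ≡ 13 (mod 61)
46^12 ≡ 58 (mod 61)
46^15 ≡ 60 (mod 61)
46^20 ≡ 47 (mod 61)
46^30 ≡ 1 (mod 61) ✓
Thus |⟨46⟩| = ord(46) = 30.
[(Z/61Z)^× : ⟨46⟩] = 60/30 = 2.

2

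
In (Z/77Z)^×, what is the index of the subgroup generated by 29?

By Lagrange's theorem, ord_77(29) divides φ(77) = φ(7·11) = (7−1)·(11−1) = 6·10 = 60 = 2^2 · 3 · 5.
Divisors of 60: 1, 2, 3, 4, 5, 6, 10, 12, 15, 20, 30, 60.
Test each divisor d:
29^1 ≡ 29 (mod 77)
29^2 ≡ 71 (mod 77)
29^3 ≡ 57 (mod 77)
29^4 ≡ 36 (mod 77)
29^5 ≡ 43 (mod 77)
29^6 ≡ 15 (mod 77)
29^10 ≡ 1 (mod 77) ✓
Thus |⟨29⟩| = ord(29) = 10.
The index is φ(77) / ord(29) = 60 / 10 = 6.

6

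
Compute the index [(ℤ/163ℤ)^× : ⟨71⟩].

Since 71 ∈ (Z/163Z)^×, its order divides φ(163) = 163 − 1 = 162 = 2 · 3^4.
Divisors of 162: 1, 2, 3, 6, 9, 18, 27, 54, 81, 162.
Compute 71^d (mod 163) for the divisors d until we hit 1:
71^1 ≡ 71
71^2 ≡ 151
71^3 ≡ 126
71^6 ≡ 65
71^9 ≡ 40
71^18 ≡ 133
71^27 ≡ 104
71^54 ≡ 58
71^81 ≡ 1
Thus |⟨71⟩| = ord(71) = 81.
The index is φ(163) / ord(71) = 162 / 81 = 2.

2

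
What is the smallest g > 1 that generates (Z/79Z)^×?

φ(79) = 79 − 1 = 78 = 2 · 3 · 13.
g is a primitive root iff g^(78/q) ≢ 1 (mod 79) for each prime q ∈ {2, 3, 13}.
g = 2: 2^39 ≡ 1 — hits 1, so not a primitive root.
g = 3: 3^39 ≡ 78; 3^26 ≡ 23; 3^6 ≡ 18 — none is 1, so 3 is a primitive root.
Hence the least primitive root of 79 is 3.

3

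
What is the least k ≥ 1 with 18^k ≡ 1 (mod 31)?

By Lagrange's theorem, ord_31(18) divides φ(31) = 31 − 1 = 30 = 2 · 3 · 5.
Divisors of 30: 1, 2, 3, 5, 6, 10, 15, 30.
Test each divisor d:
18^1 ≡ 18
18^2 ≡ 14
18^3 ≡ 4
18^5 ≡ 25
18^6 ≡ 16
18^10 ≡ 5
18^15 ≡ 1
The smallest such exponent is 15, so the order of 18 is 15.

15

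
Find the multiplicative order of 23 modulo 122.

20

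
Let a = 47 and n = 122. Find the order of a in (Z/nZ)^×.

3

Since 47 ∈ (Z/122Z)^×, its order divides φ(122) = φ(2)·φ(61) = 1·60 = 60 = 2^2 · 3 · 5.
Divisors of 60: 1, 2, 3, 4, 5, 6, 10, 12, 15, 20, 30, 60.
Evaluate successive powers at the divisors of 60:
47^1 ≡ 47 (mod 122)
47^2 ≡ 13 (mod 122)
47^3 ≡ 1 (mod 122) ✓
So ord_122(47) = 3.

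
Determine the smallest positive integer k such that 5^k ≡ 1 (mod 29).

14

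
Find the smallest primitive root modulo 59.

φ(59) = 59 − 1 = 58 = 2 · 29.
g is a primitive root iff g^(58/q) ≢ 1 (mod 59) for each prime q ∈ {2, 29}.
g = 2: 2^29 ≡ 58; 2^2 ≡ 4 — none is 1, so 2 is a primitive root.
Hence the least primitive root of 59 is 2.

2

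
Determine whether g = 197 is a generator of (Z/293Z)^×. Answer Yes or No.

No

φ(293) = 293 − 1 = 292 = 2^2 · 73.
An element g generates (Z/293Z)^× iff g^(292/q) ≢ 1 (mod 293) for each prime q ∈ {2, 73}.
197^146 ≡ 1 (mod 293)  [q = 2: ≡ 1 ✗]
197^4 ≡ 109 (mod 293)  [q = 73: ≢ 1 ✓]
The check at q = 2 fails, so 197 generates a proper subgroup.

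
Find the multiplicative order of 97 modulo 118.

The order of 97 must divide φ(118) = φ(2)·φ(59) = 1·58 = 58 = 2 · 29.
Divisors of 58: 1, 2, 29, 58.
Evaluate successive powers at the divisors of 58:
97^1 ≡ 97 (mod 118)
97^2 ≡ 87 (mod 118)
97^29 ≡ 117 (mod 118)
97^58 ≡ 1 (mod 118) ✓
So ord_118(97) = 58.

58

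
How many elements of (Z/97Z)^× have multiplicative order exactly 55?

0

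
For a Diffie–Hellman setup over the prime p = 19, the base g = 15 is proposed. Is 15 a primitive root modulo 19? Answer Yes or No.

Yes

φ(19) = 19 − 1 = 18 = 2 · 3^2.
It suffices to check that the order of 15 is not a proper divisor of 18: compute 15^(18/q) for q ∈ {2, 3}.
15^9 ≡ 18 (mod 19)  [q = 2: ≢ 1 ✓]
15^6 ≡ 11 (mod 19)  [q = 3: ≢ 1 ✓]
None equal 1, so ord_19(15) = 18: 15 is a primitive root.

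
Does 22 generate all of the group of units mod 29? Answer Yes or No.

φ(29) = 29 − 1 = 28 = 2^2 · 7.
An element g generates (Z/29Z)^× iff g^(28/q) ≢ 1 (mod 29) for each prime q ∈ {2, 7}.
22^14 ≡ 1 (mod 29)  [q = 2: ≡ 1 ✗]
22^4 ≡ 23 (mod 29)  [q = 7: ≢ 1 ✓]
The check at q = 2 fails, so 22 generates a proper subgroup.

No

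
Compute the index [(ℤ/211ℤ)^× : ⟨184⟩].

The order of 184 must divide φ(211) = 211 − 1 = 210 = 2 · 3 · 5 · 7.
Divisors of 210: 1, 2, 3, 5, 6, 7, 10, 14, 15, 21, 30, 35, 42, 70, 105, 210.
Compute 184^d (mod 211) for the divisors d until we hit 1:
184^1 ≡ 184 (mod 211)
184^2 ≡ 96 (mod 211)
184^3 ≡ 151 (mod 211)
184^5 ≡ 148 (mod 211)
184^6 ≡ 13 (mod 211)
184^7 ≡ 71 (mod 211)
184^10 ≡ 171 (mod 211)
184^14 ≡ 188 (mod 211)
184^15 ≡ 199 (mod 211)
184^21 ≡ 55 (mod 211)
184^30 ≡ 144 (mod 211)
184^35 ≡ 1 (mod 211) ✓
The order of 184 is 35, so the subgroup it generates has 35 elements.
[(Z/211Z)^× : ⟨184⟩] = 210/35 = 6.

6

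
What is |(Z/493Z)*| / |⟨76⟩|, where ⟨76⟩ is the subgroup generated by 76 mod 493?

The order of 76 must divide φ(493) = φ(17·29) = (17−1)·(29−1) = 16·28 = 448 = 2^6 · 7.
Divisors of 448: 1, 2, 4, 7, 8, 14, 16, 28, 32, 56, 64, 112, 224, 448.
Compute 76^d (mod 493) for the divisors d until we hit 1:
76^1 ≡ 76 (mod 493)
76^2 ≡ 353 (mod 493)
76^4 ≡ 373 (mod 493)
76^7 ≡ 423 (mod 493)
76^8 ≡ 103 (mod 493)
76^14 ≡ 463 (mod 493)
76^16 ≡ 256 (mod 493)
76^28 ≡ 407 (mod 493)
76^32 ≡ 460 (mod 493)
76^56 ≡ 1 (mod 493) ✓
Thus |⟨76⟩| = ord(76) = 56.
The index is φ(493) / ord(76) = 448 / 56 = 8.

8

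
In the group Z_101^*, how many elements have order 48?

φ(101) = 101 − 1 = 100 = 2^2 · 5^2.
Since (Z/101Z)^× is cyclic of order 100, the number of elements of order d is φ(d) when d | 100 and 0 otherwise.
48 does not divide 100, so no element of (Z/101Z)^× has order 48.

0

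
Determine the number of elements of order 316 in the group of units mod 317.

156

φ(317) = 317 − 1 = 316 = 2^2 · 79.
Since (Z/317Z)^× is cyclic of order 316, the number of elements of order d is φ(d) when d | 316 and 0 otherwise.
316 = 2^2 · 79 divides 316, and φ(316) = 156.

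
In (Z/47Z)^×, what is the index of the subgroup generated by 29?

Since 29 ∈ (Z/47Z)^×, its order divides φ(47) = 47 − 1 = 46 = 2 · 23.
Divisors of 46: 1, 2, 23, 46.
Test each divisor d:
29^1 ≡ 29
29^2 ≡ 42
29^23 ≡ 46
29^46 ≡ 1
The order of 29 is 46, so the subgroup it generates has 46 elements.
Index = |(Z/47Z)^×| / |⟨29⟩| = 46 / 46 = 1.

1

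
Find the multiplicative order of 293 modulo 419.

209

The order of 293 must divide φ(419) = 419 − 1 = 418 = 2 · 11 · 19.
Divisors of 418: 1, 2, 11, 19, 22, 38, 209, 418.
Evaluate successive powers at the divisors of 418:
293^1 ≡ 293
293^2 ≡ 373
293^11 ≡ 136
293^19 ≡ 59
293^22 ≡ 60
293^38 ≡ 129
293^209 ≡ 1
Therefore the multiplicative order of 293 modulo 419 is 209.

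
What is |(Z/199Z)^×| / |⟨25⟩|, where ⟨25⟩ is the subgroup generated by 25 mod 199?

The order of 25 must divide φ(199) = 199 − 1 = 198 = 2 · 3^2 · 11.
Divisors of 198: 1, 2, 3, 6, 9, 11, 18, 22, 33, 66, 99, 198.
Test each divisor d:
25^1 ≡ 25 (mod 199)
25^2 ≡ 28 (mod 199)
25^3 ≡ 103 (mod 199)
25^6 ≡ 62 (mod 199)
25^9 ≡ 18 (mod 199)
25^11 ≡ 106 (mod 199)
25^18 ≡ 125 (mod 199)
25^22 ≡ 92 (mod 199)
25^33 ≡ 1 (mod 199) ✓
Thus |⟨25⟩| = ord(25) = 33.
The index is φ(199) / ord(25) = 198 / 33 = 6.

6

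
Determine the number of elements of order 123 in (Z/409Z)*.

φ(409) = 409 − 1 = 408 = 2^3 · 3 · 17.
Since (Z/409Z)^× is cyclic of order 408, the number of elements of order d is φ(d) when d | 408 and 0 otherwise.
Here 408 is not a multiple of 123, so there are no elements of order 123.

0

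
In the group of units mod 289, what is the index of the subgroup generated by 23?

The order of 23 must divide φ(289) = φ(17^2) = 17·(17−1) = 272 = 2^4 · 17.
Divisors of 272: 1, 2, 4, 8, 16, 17, 34, 68, 136, 272.
Test each divisor d:
23^1 ≡ 23
23^2 ≡ 240
23^4 ≡ 89
23^8 ≡ 118
23^16 ≡ 52
23^17 ≡ 40
23^34 ≡ 155
23^68 ≡ 38
23^136 ≡ 288
23^272 ≡ 1
Thus |⟨23⟩| = ord(23) = 272.
Index = |(Z/289Z)^×| / |⟨23⟩| = 272 / 272 = 1.

1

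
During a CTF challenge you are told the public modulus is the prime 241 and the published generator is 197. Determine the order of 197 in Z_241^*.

16

By Lagrange's theorem, ord_241(197) divides φ(241) = 241 − 1 = 240 = 2^4 · 3 · 5.
Divisors of 240: 1, 2, 3, 4, 5, 6, 8, 10, 12, 15, 16, 20, 24, 30, 40, 48, 60, 80, 120, 240.
Compute 197^d (mod 241) for the divisors d until we hit 1:
197^1 ≡ 197
197^2 ≡ 8
197^3 ≡ 130
197^4 ≡ 64
197^5 ≡ 76
197^6 ≡ 30
197^8 ≡ 240
197^10 ≡ 233
197^12 ≡ 177
197^15 ≡ 115
197^16 ≡ 1
Therefore the multiplicative order of 197 modulo 241 is 16.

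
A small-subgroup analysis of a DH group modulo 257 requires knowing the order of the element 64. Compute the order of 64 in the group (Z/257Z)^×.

8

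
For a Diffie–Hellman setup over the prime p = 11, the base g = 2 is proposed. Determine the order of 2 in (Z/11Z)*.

10

ord(2) | φ(11) = 11 − 1 = 10 = 2 · 5.
Divisors of 10: 1, 2, 5, 10.
Test each divisor d:
2^1 ≡ 2 (mod 11)
2^2 ≡ 4 (mod 11)
2^5 ≡ 10 (mod 11)
2^10 ≡ 1 (mod 11) ✓
The smallest such exponent is 10, so the order of 2 is 10.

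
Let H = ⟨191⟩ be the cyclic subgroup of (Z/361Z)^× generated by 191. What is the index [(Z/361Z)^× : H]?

Since 191 ∈ (Z/361Z)^×, its order divides φ(361) = φ(19^2) = 19·(19−1) = 342 = 2 · 3^2 · 19.
Divisors of 342: 1, 2, 3, 6, 9, 18, 19, 38, 57, 114, 171, 342.
Evaluate successive powers at the divisors of 342:
191^1 ≡ 191
191^2 ≡ 20
191^3 ≡ 210
191^6 ≡ 58
191^9 ≡ 267
191^18 ≡ 172
191^19 ≡ 1
Thus |⟨191⟩| = ord(191) = 19.
The index is φ(361) / ord(191) = 342 / 19 = 18.

18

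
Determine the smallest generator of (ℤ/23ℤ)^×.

5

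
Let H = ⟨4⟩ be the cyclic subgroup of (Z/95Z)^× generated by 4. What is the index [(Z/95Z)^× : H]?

4

The order of 4 must divide φ(95) = φ(5·19) = (5−1)·(19−1) = 4·18 = 72 = 2^3 · 3^2.
Divisors of 72: 1, 2, 3, 4, 6, 8, 9, 12, 18, 24, 36, 72.
Compute 4^d (mod 95) for the divisors d until we hit 1:
4^1 ≡ 4 (mod 95)
4^2 ≡ 16 (mod 95)
4^3 ≡ 64 (mod 95)
4^4 ≡ 66 (mod 95)
4^6 ≡ 11 (mod 95)
4^8 ≡ 81 (mod 95)
4^9 ≡ 39 (mod 95)
4^12 ≡ 26 (mod 95)
4^18 ≡ 1 (mod 95) ✓
Thus |⟨4⟩| = ord(4) = 18.
[(Z/95Z)^× : ⟨4⟩] = 72/18 = 4.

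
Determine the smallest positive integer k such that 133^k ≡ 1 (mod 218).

108

By Lagrange's theorem, ord_218(133) divides φ(218) = φ(2)·φ(109) = 1·108 = 108 = 2^2 · 3^3.
Divisors of 108: 1, 2, 3, 4, 6, 9, 12, 18, 27, 36, 54, 108.
Test each divisor d:
133^1 ≡ 133 (mod 218)
133^2 ≡ 31 (mod 218)
133^3 ≡ 199 (mod 218)
133^4 ≡ 89 (mod 218)
133^6 ≡ 143 (mod 218)
133^9 ≡ 117 (mod 218)
133^12 ≡ 175 (mod 218)
133^18 ≡ 173 (mod 218)
133^27 ≡ 185 (mod 218)
133^36 ≡ 63 (mod 218)
133^54 ≡ 217 (mod 218)
133^108 ≡ 1 (mod 218) ✓
Therefore the multiplicative order of 133 modulo 218 is 108.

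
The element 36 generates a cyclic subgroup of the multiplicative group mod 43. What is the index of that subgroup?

14

By Lagrange's theorem, ord_43(36) divides φ(43) = 43 − 1 = 42 = 2 · 3 · 7.
Divisors of 42: 1, 2, 3, 6, 7, 14, 21, 42.
Compute 36^d (mod 43) for the divisors d until we hit 1:
36^1 ≡ 36
36^2 ≡ 6
36^3 ≡ 1
The order of 36 is 3, so the subgroup it generates has 3 elements.
[(Z/43Z)^× : ⟨36⟩] = 42/3 = 14.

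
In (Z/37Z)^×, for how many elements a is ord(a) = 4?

φ(37) = 37 − 1 = 36 = 2^2 · 3^2.
(Z/37Z)^× is cyclic (|G| = 36); a cyclic group of order m has exactly φ(d) elements of each order d | m, and none otherwise.
4 = 2^2 divides 36, and φ(4) = 2.

2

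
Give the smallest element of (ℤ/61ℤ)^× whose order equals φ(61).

φ(61) = 61 − 1 = 60 = 2^2 · 3 · 5.
g is a primitive root iff g^(60/q) ≢ 1 (mod 61) for each prime q ∈ {2, 3, 5}.
g = 2: 2^30 ≡ 60; 2^20 ≡ 47; 2^12 ≡ 9 — none is 1, so 2 is a primitive root.
Hence the least primitive root of 61 is 2.

2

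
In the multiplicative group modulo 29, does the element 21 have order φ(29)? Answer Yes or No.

Yes

φ(29) = 29 − 1 = 28 = 2^2 · 7.
21 is a primitive root mod 29 iff 21^(φ(29)/q) ≢ 1 for every prime q | φ(29), i.e. q ∈ {2, 7}.
21^14 ≡ 28 (mod 29)  [q = 2: ≢ 1 ✓]
21^4 ≡ 7 (mod 29)  [q = 7: ≢ 1 ✓]
None equal 1, so ord_29(21) = 28: 21 is a primitive root.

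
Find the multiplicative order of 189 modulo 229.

228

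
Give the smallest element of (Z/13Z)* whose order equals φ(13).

φ(13) = 13 − 1 = 12 = 2^2 · 3.
Test candidates g = 2, 3, … against the prime factors q ∈ {2, 3} of φ(13): g is a generator iff g^(12/q) ≢ 1 for every such q.
g = 2: 2^6 ≡ 12; 2^4 ≡ 3 — none is 1, so 2 is a primitive root.
The smallest primitive root modulo 13 is 2.

2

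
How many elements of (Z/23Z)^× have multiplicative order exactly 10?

φ(23) = 23 − 1 = 22 = 2 · 11.
(Z/23Z)^× is cyclic (|G| = 22); a cyclic group of order m has exactly φ(d) elements of each order d | m, and none otherwise.
10 does not divide 22, so no element of (Z/23Z)^× has order 10.

0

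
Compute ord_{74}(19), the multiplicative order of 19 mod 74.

The order of 19 must divide φ(74) = φ(2)·φ(37) = 1·36 = 36 = 2^2 · 3^2.
Divisors of 36: 1, 2, 3, 4, 6, 9, 12, 18, 36.
Compute 19^d (mod 74) for the divisors d until we hit 1:
19^1 ≡ 19
19^2 ≡ 65
19^3 ≡ 51
19^4 ≡ 7
19^6 ≡ 11
19^9 ≡ 43
19^12 ≡ 47
19^18 ≡ 73
19^36 ≡ 1
The smallest such exponent is 36, so the order of 19 is 36.

36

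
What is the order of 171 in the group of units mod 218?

108

The order of 171 must divide φ(218) = φ(2)·φ(109) = 1·108 = 108 = 2^2 · 3^3.
Divisors of 108: 1, 2, 3, 4, 6, 9, 12, 18, 27, 36, 54, 108.
Evaluate successive powers at the divisors of 108:
171^1 ≡ 171
171^2 ≡ 29
171^3 ≡ 163
171^4 ≡ 187
171^6 ≡ 191
171^9 ≡ 177
171^12 ≡ 75
171^18 ≡ 155
171^27 ≡ 185
171^36 ≡ 45
171^54 ≡ 217
171^108 ≡ 1
Therefore the multiplicative order of 171 modulo 218 is 108.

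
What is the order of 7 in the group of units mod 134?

Since 7 ∈ (Z/134Z)^×, its order divides φ(134) = φ(2)·φ(67) = 1·66 = 66 = 2 · 3 · 11.
Divisors of 66: 1, 2, 3, 6, 11, 22, 33, 66.
Compute 7^d (mod 134) for the divisors d until we hit 1:
7^1 ≡ 7
7^2 ≡ 49
7^3 ≡ 75
7^6 ≡ 131
7^11 ≡ 97
7^22 ≡ 29
7^33 ≡ 133
7^66 ≡ 1
The smallest such exponent is 66, so the order of 7 is 66.

66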